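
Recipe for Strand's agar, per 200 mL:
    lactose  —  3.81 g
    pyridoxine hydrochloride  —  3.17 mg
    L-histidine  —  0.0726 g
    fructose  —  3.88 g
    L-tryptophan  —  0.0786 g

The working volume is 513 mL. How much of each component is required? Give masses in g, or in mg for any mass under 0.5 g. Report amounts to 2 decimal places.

Ratio of target to recipe volume: 513 / 200 = 2.565.
lactose: 3.81 g × (513 mL / 200 mL) = 9.77 g
pyridoxine hydrochloride: 3.17 mg × (513 mL / 200 mL) = 8.13 mg
L-histidine: 0.0726 g × (513 mL / 200 mL) = 0.186219 g = 186.22 mg
fructose: 3.88 g × (513 mL / 200 mL) = 9.95 g
L-tryptophan: 0.0786 g × (513 mL / 200 mL) = 0.201609 g = 201.61 mg

lactose 9.77 g; pyridoxine hydrochloride 8.13 mg; L-histidine 186.22 mg; fructose 9.95 g; L-tryptophan 201.61 mg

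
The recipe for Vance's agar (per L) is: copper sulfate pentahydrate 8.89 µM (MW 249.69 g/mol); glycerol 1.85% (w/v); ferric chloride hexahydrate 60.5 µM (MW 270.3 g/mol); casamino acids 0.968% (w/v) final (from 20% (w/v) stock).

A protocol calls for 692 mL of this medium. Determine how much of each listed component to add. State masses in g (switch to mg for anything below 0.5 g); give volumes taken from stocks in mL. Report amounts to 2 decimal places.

Scale factor relative to 1 L: 0.692.
copper sulfate pentahydrate: 8.89 µmol/L × 249.69 g/mol × 0.692 L ÷ 1000 = 1.54 mg
glycerol: 1.85% w/v = 18.5 g/L → 18.5 × 0.692 L = 12.80 g
ferric chloride hexahydrate: 60.5 µmol/L × 270.3 g/mol × 0.692 L ÷ 1000 = 11.32 mg
casamino acids: C1V1 = C2V2 → 0.968% ÷ 20% × 692 mL = 33.49 mL

copper sulfate pentahydrate 1.54 mg; glycerol 12.80 g; ferric chloride hexahydrate 11.32 mg; casamino acids 33.49 mL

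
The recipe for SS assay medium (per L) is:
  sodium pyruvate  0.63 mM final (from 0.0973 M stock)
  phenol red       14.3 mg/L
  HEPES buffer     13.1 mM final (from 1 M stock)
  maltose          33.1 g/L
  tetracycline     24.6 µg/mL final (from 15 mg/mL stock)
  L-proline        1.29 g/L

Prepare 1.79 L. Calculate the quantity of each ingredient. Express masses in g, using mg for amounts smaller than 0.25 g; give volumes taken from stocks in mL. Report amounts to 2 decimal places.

Working volume: 1.79 L.
sodium pyruvate: C1V1 = C2V2 → 0.63 mM × 1790 mL ÷ 97.3 mM = 11.59 mL
phenol red: 14.3 mg/L × 1.79 L = 25.60 mg
HEPES buffer: dilute stock: 13.1 mM × 1790 mL ÷ 1000 mM = 23.45 mL
maltose: 33.1 g/L × 1.79 L = 59.25 g
tetracycline: V = C2·V2/C1 = 24.6 µg/mL × 1790 mL ÷ 15000 µg/mL = 2.94 mL
L-proline: 1.29 g/L × 1.79 L = 2.31 g

sodium pyruvate 11.59 mL; phenol red 25.60 mg; HEPES buffer 23.45 mL; maltose 59.25 g; tetracycline 2.94 mL; L-proline 2.31 g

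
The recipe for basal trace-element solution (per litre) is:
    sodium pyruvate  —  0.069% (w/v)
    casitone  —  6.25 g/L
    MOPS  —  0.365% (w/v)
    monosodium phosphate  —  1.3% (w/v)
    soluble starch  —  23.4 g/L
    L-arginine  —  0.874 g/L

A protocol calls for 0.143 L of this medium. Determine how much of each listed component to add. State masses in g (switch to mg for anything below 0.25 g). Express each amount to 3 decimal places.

Scale factor relative to 1 L: 0.143.
sodium pyruvate: 0.069 g per 100 mL × 143 mL ÷ 100 = 0.09867 g = 98.670 mg
casitone: 6.25 g/L × 0.143 L = 0.894 g
MOPS: 0.365% w/v = 3.65 g/L → 3.65 × 0.143 L = 0.522 g
monosodium phosphate: 1.3% w/v = 13 g/L → 13 × 0.143 L = 1.859 g
soluble starch: 23.4 g/L × 0.143 L = 3.346 g
L-arginine: 0.874 g/L × 0.143 L = 0.124982 g = 124.982 mg

sodium pyruvate 98.670 mg; casitone 0.894 g; MOPS 0.522 g; monosodium phosphate 1.859 g; soluble starch 3.346 g; L-arginine 124.982 mg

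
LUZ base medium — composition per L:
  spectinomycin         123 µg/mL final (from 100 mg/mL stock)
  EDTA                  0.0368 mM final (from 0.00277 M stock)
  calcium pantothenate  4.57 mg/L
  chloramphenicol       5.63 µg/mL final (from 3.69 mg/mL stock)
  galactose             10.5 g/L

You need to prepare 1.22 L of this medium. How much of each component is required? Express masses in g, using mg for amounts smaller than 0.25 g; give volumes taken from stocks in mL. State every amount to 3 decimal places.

Scale factor relative to 1 L: 1.22.
spectinomycin: V = C2·V2/C1 = 123 µg/mL × 1220 mL ÷ 100000 µg/mL = 1.501 mL
EDTA: C1V1 = C2V2 → 0.0368 mM × 1220 mL ÷ 2.77 mM = 16.208 mL
calcium pantothenate: 4.57 mg/L × 1.22 L = 5.575 mg
chloramphenicol: dilute stock: 5.63 µg/mL × 1220 mL ÷ 3690 µg/mL = 1.861 mL
galactose: 10.5 g/L × 1.22 L = 12.810 g

spectinomycin 1.501 mL; EDTA 16.208 mL; calcium pantothenate 5.575 mg; chloramphenicol 1.861 mL; galactose 12.810 g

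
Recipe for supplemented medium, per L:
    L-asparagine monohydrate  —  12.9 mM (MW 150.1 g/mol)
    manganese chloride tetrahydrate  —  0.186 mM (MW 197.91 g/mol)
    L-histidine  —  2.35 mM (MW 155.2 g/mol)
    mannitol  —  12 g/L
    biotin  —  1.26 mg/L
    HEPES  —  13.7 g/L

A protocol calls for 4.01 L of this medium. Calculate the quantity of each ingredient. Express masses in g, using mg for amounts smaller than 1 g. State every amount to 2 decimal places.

L-asparagine monohydrate 7.76 g; manganese chloride tetrahydrate 147.61 mg; L-histidine 1.46 g; mannitol 48.12 g; biotin 5.05 mg; HEPES 54.94 g

Working volume: 4.01 L.
L-asparagine monohydrate: 12.9 mmol/L × 150.1 g/mol × 4.01 L ÷ 1000 = 7.76 g
manganese chloride tetrahydrate: 0.186 mmol/L × 197.91 mg/mmol × 4.01 L = 147.61 mg
L-histidine: 2.35 mmol/L × 155.2 g/mol × 4.01 L ÷ 1000 = 1.46 g
mannitol: 12 g/L × 4.01 L = 48.12 g
biotin: 1.26 mg/L × 4.01 L = 5.05 mg
HEPES: 13.7 g/L × 4.01 L = 54.94 g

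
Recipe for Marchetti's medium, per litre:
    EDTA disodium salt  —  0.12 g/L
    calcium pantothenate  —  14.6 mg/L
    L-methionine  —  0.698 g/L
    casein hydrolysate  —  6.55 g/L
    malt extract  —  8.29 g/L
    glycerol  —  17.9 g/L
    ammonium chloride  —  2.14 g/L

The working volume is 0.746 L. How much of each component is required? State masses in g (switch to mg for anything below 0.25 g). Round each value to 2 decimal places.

Scale factor relative to 1 L: 0.746.
EDTA disodium salt: 0.12 g/L × 0.746 L = 0.08952 g = 89.52 mg
calcium pantothenate: 14.6 mg/L × 0.746 L = 10.89 mg
L-methionine: 0.698 g/L × 0.746 L = 0.52 g
casein hydrolysate: 6.55 g/L × 0.746 L = 4.89 g
malt extract: 8.29 g/L × 0.746 L = 6.18 g
glycerol: 17.9 g/L × 0.746 L = 13.35 g
ammonium chloride: 2.14 g/L × 0.746 L = 1.60 g

EDTA disodium salt 89.52 mg; calcium pantothenate 10.89 mg; L-methionine 0.52 g; casein hydrolysate 4.89 g; malt extract 6.18 g; glycerol 13.35 g; ammonium chloride 1.60 g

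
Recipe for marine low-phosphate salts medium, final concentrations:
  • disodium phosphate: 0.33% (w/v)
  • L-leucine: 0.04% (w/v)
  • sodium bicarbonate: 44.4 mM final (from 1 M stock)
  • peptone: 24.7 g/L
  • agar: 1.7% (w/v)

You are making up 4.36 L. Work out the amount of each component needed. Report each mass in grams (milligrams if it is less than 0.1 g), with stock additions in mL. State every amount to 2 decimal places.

Working volume: 4.36 L.
disodium phosphate: 0.33% w/v = 3.3 g/L → 3.3 × 4.36 L = 14.39 g
L-leucine: 0.04% w/v = 0.4 g/L → 0.4 × 4.36 L = 1.74 g
sodium bicarbonate: dilute stock: 44.4 mM × 4360 mL ÷ 1000 mM = 193.58 mL
peptone: 24.7 g/L × 4.36 L = 107.69 g
agar: 1.7 g per 100 mL × 4360 mL ÷ 100 = 74.12 g

disodium phosphate 14.39 g; L-leucine 1.74 g; sodium bicarbonate 193.58 mL; peptone 107.69 g; agar 74.12 g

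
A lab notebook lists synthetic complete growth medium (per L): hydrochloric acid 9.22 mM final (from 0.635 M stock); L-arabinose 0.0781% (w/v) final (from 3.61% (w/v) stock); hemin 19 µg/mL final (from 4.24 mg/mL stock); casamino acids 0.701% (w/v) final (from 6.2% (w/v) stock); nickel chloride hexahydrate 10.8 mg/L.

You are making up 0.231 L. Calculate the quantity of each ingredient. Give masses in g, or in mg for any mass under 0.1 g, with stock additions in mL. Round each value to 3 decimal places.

hydrochloric acid 3.354 mL; L-arabinose 4.998 mL; hemin 1.035 mL; casamino acids 26.118 mL; nickel chloride hexahydrate 2.495 mg

Scale factor relative to 1 L: 0.231.
hydrochloric acid: C1V1 = C2V2 → 9.22 mM × 231 mL ÷ 635 mM = 3.354 mL
L-arabinose: C1V1 = C2V2 → 0.0781% ÷ 3.61% × 231 mL = 4.998 mL
hemin: C1V1 = C2V2 → 19 µg/mL × 231 mL ÷ 4240 µg/mL = 1.035 mL
casamino acids: dilute stock: 0.701% ÷ 6.2% × 231 mL = 26.118 mL
nickel chloride hexahydrate: 10.8 mg/L × 0.231 L = 2.495 mg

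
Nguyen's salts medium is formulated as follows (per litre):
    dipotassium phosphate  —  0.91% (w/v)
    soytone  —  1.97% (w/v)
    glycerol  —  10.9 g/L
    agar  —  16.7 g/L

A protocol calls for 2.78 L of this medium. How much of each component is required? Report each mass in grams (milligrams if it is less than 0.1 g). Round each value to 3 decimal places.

Scale factor relative to 1 L: 2.78.
dipotassium phosphate: 0.91% w/v = 9.1 g/L → 9.1 × 2.78 L = 25.298 g
soytone: 1.97% w/v = 19.7 g/L → 19.7 × 2.78 L = 54.766 g
glycerol: 10.9 g/L × 2.78 L = 30.302 g
agar: 16.7 g/L × 2.78 L = 46.426 g

dipotassium phosphate 25.298 g; soytone 54.766 g; glycerol 30.302 g; agar 46.426 g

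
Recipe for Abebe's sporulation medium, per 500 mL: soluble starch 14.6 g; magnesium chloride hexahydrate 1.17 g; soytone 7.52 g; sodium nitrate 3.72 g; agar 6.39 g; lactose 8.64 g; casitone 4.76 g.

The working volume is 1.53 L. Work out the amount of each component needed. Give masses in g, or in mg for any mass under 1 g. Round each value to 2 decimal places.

soluble starch 44.68 g; magnesium chloride hexahydrate 3.58 g; soytone 23.01 g; sodium nitrate 11.38 g; agar 19.55 g; lactose 26.44 g; casitone 14.57 g

Scale factor = 1530 mL / 500 mL = 3.06.
soluble starch: 14.6 g × (1530 mL / 500 mL) = 44.68 g
magnesium chloride hexahydrate: 1.17 g × (1530 mL / 500 mL) = 3.58 g
soytone: 7.52 g × (1530 mL / 500 mL) = 23.01 g
sodium nitrate: 3.72 g × (1530 mL / 500 mL) = 11.38 g
agar: 6.39 g × (1530 mL / 500 mL) = 19.55 g
lactose: 8.64 g × (1530 mL / 500 mL) = 26.44 g
casitone: 4.76 g × (1530 mL / 500 mL) = 14.57 g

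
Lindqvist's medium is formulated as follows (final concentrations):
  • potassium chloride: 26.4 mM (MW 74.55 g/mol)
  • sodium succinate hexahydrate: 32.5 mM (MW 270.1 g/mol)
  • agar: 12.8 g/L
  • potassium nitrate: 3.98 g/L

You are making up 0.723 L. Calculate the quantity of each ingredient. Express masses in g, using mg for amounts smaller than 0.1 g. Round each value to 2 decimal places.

potassium chloride 1.42 g; sodium succinate hexahydrate 6.35 g; agar 9.25 g; potassium nitrate 2.88 g

Scale factor relative to 1 L: 0.723.
potassium chloride: 26.4 mmol/L × 74.55 g/mol × 0.723 L ÷ 1000 = 1.42 g
sodium succinate hexahydrate: 32.5 mmol/L × 270.1 g/mol × 0.723 L ÷ 1000 = 6.35 g
agar: 12.8 g/L × 0.723 L = 9.25 g
potassium nitrate: 3.98 g/L × 0.723 L = 2.88 g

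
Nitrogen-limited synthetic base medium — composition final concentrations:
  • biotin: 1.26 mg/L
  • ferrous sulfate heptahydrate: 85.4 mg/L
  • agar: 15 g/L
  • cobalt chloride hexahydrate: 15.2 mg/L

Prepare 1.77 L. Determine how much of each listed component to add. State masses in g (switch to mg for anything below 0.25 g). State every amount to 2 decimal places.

Working volume: 1.77 L.
biotin: 1.26 mg/L × 1.77 L = 2.23 mg
ferrous sulfate heptahydrate: 85.4 mg/L × 1.77 L = 151.16 mg
agar: 15 g/L × 1.77 L = 26.55 g
cobalt chloride hexahydrate: 15.2 mg/L × 1.77 L = 26.90 mg

biotin 2.23 mg; ferrous sulfate heptahydrate 151.16 mg; agar 26.55 g; cobalt chloride hexahydrate 26.90 mg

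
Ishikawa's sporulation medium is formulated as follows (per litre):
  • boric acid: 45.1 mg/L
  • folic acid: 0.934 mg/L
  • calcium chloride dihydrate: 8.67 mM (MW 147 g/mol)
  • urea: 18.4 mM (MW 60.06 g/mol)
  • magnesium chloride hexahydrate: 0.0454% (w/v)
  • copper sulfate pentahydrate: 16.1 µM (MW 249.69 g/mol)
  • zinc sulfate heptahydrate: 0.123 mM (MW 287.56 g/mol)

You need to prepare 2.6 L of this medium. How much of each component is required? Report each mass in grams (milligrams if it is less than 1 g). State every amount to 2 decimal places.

boric acid 117.26 mg; folic acid 2.43 mg; calcium chloride dihydrate 3.31 g; urea 2.87 g; magnesium chloride hexahydrate 1.18 g; copper sulfate pentahydrate 10.45 mg; zinc sulfate heptahydrate 91.96 mg

Scale factor relative to 1 L: 2.6.
boric acid: 45.1 mg/L × 2.6 L = 117.26 mg
folic acid: 0.934 mg/L × 2.6 L = 2.43 mg
calcium chloride dihydrate: 8.67 mmol/L × 147 g/mol × 2.6 L ÷ 1000 = 3.31 g
urea: 18.4 mmol/L × 60.06 g/mol × 2.6 L ÷ 1000 = 2.87 g
magnesium chloride hexahydrate: 0.0454% w/v = 0.454 g/L → 0.454 × 2.6 L = 1.18 g
copper sulfate pentahydrate: 16.1 µmol/L × 249.69 g/mol × 2.6 L ÷ 1000 = 10.45 mg
zinc sulfate heptahydrate: 0.123 mmol/L × 287.56 mg/mmol × 2.6 L = 91.96 mg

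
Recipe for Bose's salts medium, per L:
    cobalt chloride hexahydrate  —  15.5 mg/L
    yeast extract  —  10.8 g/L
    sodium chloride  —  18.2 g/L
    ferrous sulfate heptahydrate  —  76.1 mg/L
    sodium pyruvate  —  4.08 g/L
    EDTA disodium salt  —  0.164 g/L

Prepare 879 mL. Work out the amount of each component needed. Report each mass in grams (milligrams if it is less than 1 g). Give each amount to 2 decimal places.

cobalt chloride hexahydrate 13.62 mg; yeast extract 9.49 g; sodium chloride 16.00 g; ferrous sulfate heptahydrate 66.89 mg; sodium pyruvate 3.59 g; EDTA disodium salt 144.16 mg

Target volume = 879 mL = 0.879 L.
cobalt chloride hexahydrate: 15.5 mg/L × 0.879 L = 13.62 mg
yeast extract: 10.8 g/L × 0.879 L = 9.49 g
sodium chloride: 18.2 g/L × 0.879 L = 16.00 g
ferrous sulfate heptahydrate: 76.1 mg/L × 0.879 L = 66.89 mg
sodium pyruvate: 4.08 g/L × 0.879 L = 3.59 g
EDTA disodium salt: 0.164 g/L × 0.879 L = 0.144156 g = 144.16 mg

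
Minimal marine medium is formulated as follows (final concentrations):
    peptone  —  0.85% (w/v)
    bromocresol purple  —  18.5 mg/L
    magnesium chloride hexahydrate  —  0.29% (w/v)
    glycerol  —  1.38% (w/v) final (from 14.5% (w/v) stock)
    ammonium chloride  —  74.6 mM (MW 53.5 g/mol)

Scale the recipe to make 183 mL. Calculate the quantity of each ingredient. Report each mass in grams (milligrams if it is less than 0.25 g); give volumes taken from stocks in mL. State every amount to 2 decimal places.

peptone 1.56 g; bromocresol purple 3.39 mg; magnesium chloride hexahydrate 0.53 g; glycerol 17.42 mL; ammonium chloride 0.73 g

Target volume = 183 mL = 0.183 L.
peptone: 0.85% w/v = 8.5 g/L → 8.5 × 0.183 L = 1.56 g
bromocresol purple: 18.5 mg/L × 0.183 L = 3.39 mg
magnesium chloride hexahydrate: 0.29 g per 100 mL × 183 mL ÷ 100 = 0.53 g
glycerol: V = C2·V2/C1 = 1.38% ÷ 14.5% × 183 mL = 17.42 mL
ammonium chloride: 74.6 mmol/L × 53.5 g/mol × 0.183 L ÷ 1000 = 0.73 g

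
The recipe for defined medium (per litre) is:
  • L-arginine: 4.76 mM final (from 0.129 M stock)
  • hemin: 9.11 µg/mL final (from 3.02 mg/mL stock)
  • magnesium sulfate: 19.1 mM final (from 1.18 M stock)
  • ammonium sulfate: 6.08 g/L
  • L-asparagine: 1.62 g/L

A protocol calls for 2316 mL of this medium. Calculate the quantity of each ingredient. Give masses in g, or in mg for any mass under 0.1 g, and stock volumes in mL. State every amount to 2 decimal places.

L-arginine 85.46 mL; hemin 6.99 mL; magnesium sulfate 37.49 mL; ammonium sulfate 14.08 g; L-asparagine 3.75 g

Scale factor relative to 1 L: 2.316.
L-arginine: C1V1 = C2V2 → 4.76 mM × 2316 mL ÷ 129 mM = 85.46 mL
hemin: V = C2·V2/C1 = 9.11 µg/mL × 2316 mL ÷ 3020 µg/mL = 6.99 mL
magnesium sulfate: V = C2·V2/C1 = 19.1 mM × 2316 mL ÷ 1180 mM = 37.49 mL
ammonium sulfate: 6.08 g/L × 2.316 L = 14.08 g
L-asparagine: 1.62 g/L × 2.316 L = 3.75 g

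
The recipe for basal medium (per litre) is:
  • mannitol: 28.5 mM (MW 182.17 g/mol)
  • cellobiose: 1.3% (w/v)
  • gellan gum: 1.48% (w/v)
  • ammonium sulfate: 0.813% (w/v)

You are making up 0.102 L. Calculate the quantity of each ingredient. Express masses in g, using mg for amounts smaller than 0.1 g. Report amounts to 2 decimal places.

Working volume: 0.102 L.
mannitol: 28.5 mmol/L × 182.17 g/mol × 0.102 L ÷ 1000 = 0.53 g
cellobiose: 1.3% w/v = 13 g/L → 13 × 0.102 L = 1.33 g
gellan gum: 1.48 g per 100 mL × 102 mL ÷ 100 = 1.51 g
ammonium sulfate: 0.813% w/v = 8.13 g/L → 8.13 × 0.102 L = 0.83 g

mannitol 0.53 g; cellobiose 1.33 g; gellan gum 1.51 g; ammonium sulfate 0.83 g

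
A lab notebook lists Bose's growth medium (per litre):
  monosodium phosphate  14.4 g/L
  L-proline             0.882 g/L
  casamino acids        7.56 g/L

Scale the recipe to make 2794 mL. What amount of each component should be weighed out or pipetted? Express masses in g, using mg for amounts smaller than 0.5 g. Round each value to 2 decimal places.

monosodium phosphate 40.23 g; L-proline 2.46 g; casamino acids 21.12 g

Scale factor relative to 1 L: 2.794.
monosodium phosphate: 14.4 g/L × 2.794 L = 40.23 g
L-proline: 0.882 g/L × 2.794 L = 2.46 g
casamino acids: 7.56 g/L × 2.794 L = 21.12 g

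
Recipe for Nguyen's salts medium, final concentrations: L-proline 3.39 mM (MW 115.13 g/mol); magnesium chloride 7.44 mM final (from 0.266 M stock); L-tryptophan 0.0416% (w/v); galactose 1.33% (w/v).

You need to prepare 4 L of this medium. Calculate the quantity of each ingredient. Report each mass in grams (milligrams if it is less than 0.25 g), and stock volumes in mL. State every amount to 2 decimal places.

L-proline 1.56 g; magnesium chloride 111.88 mL; L-tryptophan 1.66 g; galactose 53.20 g

Scale factor relative to 1 L: 4.
L-proline: 3.39 mmol/L × 115.13 g/mol × 4 L ÷ 1000 = 1.56 g
magnesium chloride: dilute stock: 7.44 mM × 4000 mL ÷ 266 mM = 111.88 mL
L-tryptophan: 0.0416% w/v = 0.416 g/L → 0.416 × 4 L = 1.66 g
galactose: 1.33 g per 100 mL × 4000 mL ÷ 100 = 53.20 g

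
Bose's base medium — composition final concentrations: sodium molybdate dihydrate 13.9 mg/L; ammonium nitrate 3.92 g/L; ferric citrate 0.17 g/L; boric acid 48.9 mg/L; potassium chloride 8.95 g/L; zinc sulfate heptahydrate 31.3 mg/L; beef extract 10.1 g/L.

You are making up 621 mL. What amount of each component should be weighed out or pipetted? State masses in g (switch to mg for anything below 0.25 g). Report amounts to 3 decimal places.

Target volume = 621 mL = 0.621 L.
sodium molybdate dihydrate: 13.9 mg/L × 0.621 L = 8.632 mg
ammonium nitrate: 3.92 g/L × 0.621 L = 2.434 g
ferric citrate: 0.17 g/L × 0.621 L = 0.10557 g = 105.570 mg
boric acid: 48.9 mg/L × 0.621 L = 30.367 mg
potassium chloride: 8.95 g/L × 0.621 L = 5.558 g
zinc sulfate heptahydrate: 31.3 mg/L × 0.621 L = 19.437 mg
beef extract: 10.1 g/L × 0.621 L = 6.272 g

sodium molybdate dihydrate 8.632 mg; ammonium nitrate 2.434 g; ferric citrate 105.570 mg; boric acid 30.367 mg; potassium chloride 5.558 g; zinc sulfate heptahydrate 19.437 mg; beef extract 6.272 g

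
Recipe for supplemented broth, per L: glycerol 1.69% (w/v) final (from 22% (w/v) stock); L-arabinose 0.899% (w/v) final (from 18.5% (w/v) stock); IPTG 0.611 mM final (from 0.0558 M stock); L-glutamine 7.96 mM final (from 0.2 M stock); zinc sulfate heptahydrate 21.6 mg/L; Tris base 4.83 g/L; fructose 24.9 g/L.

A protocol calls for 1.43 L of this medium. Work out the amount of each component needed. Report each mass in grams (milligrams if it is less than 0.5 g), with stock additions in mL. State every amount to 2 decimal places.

glycerol 109.85 mL; L-arabinose 69.49 mL; IPTG 15.66 mL; L-glutamine 56.91 mL; zinc sulfate heptahydrate 30.89 mg; Tris base 6.91 g; fructose 35.61 g

Scale factor relative to 1 L: 1.43.
glycerol: dilute stock: 1.69% ÷ 22% × 1430 mL = 109.85 mL
L-arabinose: C1V1 = C2V2 → 0.899% ÷ 18.5% × 1430 mL = 69.49 mL
IPTG: C1V1 = C2V2 → 0.611 mM × 1430 mL ÷ 55.8 mM = 15.66 mL
L-glutamine: C1V1 = C2V2 → 7.96 mM × 1430 mL ÷ 200 mM = 56.91 mL
zinc sulfate heptahydrate: 21.6 mg/L × 1.43 L = 30.89 mg
Tris base: 4.83 g/L × 1.43 L = 6.91 g
fructose: 24.9 g/L × 1.43 L = 35.61 g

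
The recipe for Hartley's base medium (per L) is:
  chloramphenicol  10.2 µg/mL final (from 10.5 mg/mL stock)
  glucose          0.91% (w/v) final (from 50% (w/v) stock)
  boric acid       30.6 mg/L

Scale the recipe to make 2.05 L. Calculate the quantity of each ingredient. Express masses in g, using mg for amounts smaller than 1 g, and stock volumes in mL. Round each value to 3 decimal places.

chloramphenicol 1.991 mL; glucose 37.310 mL; boric acid 62.730 mg

Working volume: 2.05 L.
chloramphenicol: C1V1 = C2V2 → 10.2 µg/mL × 2050 mL ÷ 10500 µg/mL = 1.991 mL
glucose: V = C2·V2/C1 = 0.91% ÷ 50% × 2050 mL = 37.310 mL
boric acid: 30.6 mg/L × 2.05 L = 62.730 mg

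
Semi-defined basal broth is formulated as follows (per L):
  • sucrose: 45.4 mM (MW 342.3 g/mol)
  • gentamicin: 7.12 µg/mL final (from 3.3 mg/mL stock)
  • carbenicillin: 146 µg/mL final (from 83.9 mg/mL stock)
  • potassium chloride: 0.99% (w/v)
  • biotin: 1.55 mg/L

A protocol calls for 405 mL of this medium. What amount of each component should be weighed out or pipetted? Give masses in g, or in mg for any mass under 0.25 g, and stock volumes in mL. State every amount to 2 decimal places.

sucrose 6.29 g; gentamicin 0.87 mL; carbenicillin 0.70 mL; potassium chloride 4.01 g; biotin 0.63 mg

Target volume = 405 mL = 0.405 L.
sucrose: 45.4 mmol/L × 342.3 g/mol × 0.405 L ÷ 1000 = 6.29 g
gentamicin: C1V1 = C2V2 → 7.12 µg/mL × 405 mL ÷ 3300 µg/mL = 0.87 mL
carbenicillin: V = C2·V2/C1 = 146 µg/mL × 405 mL ÷ 83900 µg/mL = 0.70 mL
potassium chloride: 0.99 g per 100 mL × 405 mL ÷ 100 = 4.01 g
biotin: 1.55 mg/L × 0.405 L = 0.63 mg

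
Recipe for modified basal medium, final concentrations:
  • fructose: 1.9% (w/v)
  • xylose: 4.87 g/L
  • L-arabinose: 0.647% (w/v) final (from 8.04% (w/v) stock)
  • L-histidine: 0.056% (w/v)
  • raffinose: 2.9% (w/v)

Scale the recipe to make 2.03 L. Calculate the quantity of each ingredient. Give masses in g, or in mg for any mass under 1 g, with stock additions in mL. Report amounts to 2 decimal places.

Scale factor relative to 1 L: 2.03.
fructose: 1.9 g per 100 mL × 2030 mL ÷ 100 = 38.57 g
xylose: 4.87 g/L × 2.03 L = 9.89 g
L-arabinose: C1V1 = C2V2 → 0.647% ÷ 8.04% × 2030 mL = 163.36 mL
L-histidine: 0.056% w/v = 0.56 g/L → 0.56 × 2.03 L = 1.14 g
raffinose: 2.9% w/v = 29 g/L → 29 × 2.03 L = 58.87 g

fructose 38.57 g; xylose 9.89 g; L-arabinose 163.36 mL; L-histidine 1.14 g; raffinose 58.87 g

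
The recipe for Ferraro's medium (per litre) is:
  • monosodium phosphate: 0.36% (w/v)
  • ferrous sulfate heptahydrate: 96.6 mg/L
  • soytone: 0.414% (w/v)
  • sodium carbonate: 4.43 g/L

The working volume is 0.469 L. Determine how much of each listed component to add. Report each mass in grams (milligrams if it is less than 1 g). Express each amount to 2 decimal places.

monosodium phosphate 1.69 g; ferrous sulfate heptahydrate 45.31 mg; soytone 1.94 g; sodium carbonate 2.08 g

Working volume: 0.469 L.
monosodium phosphate: 0.36 g per 100 mL × 469 mL ÷ 100 = 1.69 g
ferrous sulfate heptahydrate: 96.6 mg/L × 0.469 L = 45.31 mg
soytone: 0.414 g per 100 mL × 469 mL ÷ 100 = 1.94 g
sodium carbonate: 4.43 g/L × 0.469 L = 2.08 g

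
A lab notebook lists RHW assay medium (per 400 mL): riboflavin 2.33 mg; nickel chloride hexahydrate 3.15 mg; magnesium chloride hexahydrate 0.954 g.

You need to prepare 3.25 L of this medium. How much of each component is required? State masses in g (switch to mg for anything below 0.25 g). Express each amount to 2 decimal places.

riboflavin 18.93 mg; nickel chloride hexahydrate 25.59 mg; magnesium chloride hexahydrate 7.75 g

Scale factor = 3250 mL / 400 mL = 8.125.
riboflavin: 2.33 mg × (3250 mL / 400 mL) = 18.93 mg
nickel chloride hexahydrate: 3.15 mg × (3250 mL / 400 mL) = 25.59 mg
magnesium chloride hexahydrate: 0.954 g × (3250 mL / 400 mL) = 7.75 g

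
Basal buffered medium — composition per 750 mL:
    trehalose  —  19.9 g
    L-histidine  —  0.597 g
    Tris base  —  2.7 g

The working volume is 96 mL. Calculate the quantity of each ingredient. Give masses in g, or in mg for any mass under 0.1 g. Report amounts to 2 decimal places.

Ratio of target to recipe volume: 96 / 750 = 0.128.
trehalose: 19.9 g × (96 mL / 750 mL) = 2.55 g
L-histidine: 0.597 g × (96 mL / 750 mL) = 0.076416 g = 76.42 mg
Tris base: 2.7 g × (96 mL / 750 mL) = 0.35 g

trehalose 2.55 g; L-histidine 76.42 mg; Tris base 0.35 g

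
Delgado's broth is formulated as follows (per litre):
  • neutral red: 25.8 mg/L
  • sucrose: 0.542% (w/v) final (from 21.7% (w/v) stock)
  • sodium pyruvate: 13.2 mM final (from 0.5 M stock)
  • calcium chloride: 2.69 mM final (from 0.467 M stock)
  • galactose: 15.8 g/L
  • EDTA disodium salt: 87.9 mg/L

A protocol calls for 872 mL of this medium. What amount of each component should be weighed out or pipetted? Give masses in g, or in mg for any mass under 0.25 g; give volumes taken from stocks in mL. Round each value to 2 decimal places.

Target volume = 872 mL = 0.872 L.
neutral red: 25.8 mg/L × 0.872 L = 22.50 mg
sucrose: V = C2·V2/C1 = 0.542% ÷ 21.7% × 872 mL = 21.78 mL
sodium pyruvate: dilute stock: 13.2 mM × 872 mL ÷ 500 mM = 23.02 mL
calcium chloride: V = C2·V2/C1 = 2.69 mM × 872 mL ÷ 467 mM = 5.02 mL
galactose: 15.8 g/L × 0.872 L = 13.78 g
EDTA disodium salt: 87.9 mg/L × 0.872 L = 76.65 mg

neutral red 22.50 mg; sucrose 21.78 mL; sodium pyruvate 23.02 mL; calcium chloride 5.02 mL; galactose 13.78 g; EDTA disodium salt 76.65 mg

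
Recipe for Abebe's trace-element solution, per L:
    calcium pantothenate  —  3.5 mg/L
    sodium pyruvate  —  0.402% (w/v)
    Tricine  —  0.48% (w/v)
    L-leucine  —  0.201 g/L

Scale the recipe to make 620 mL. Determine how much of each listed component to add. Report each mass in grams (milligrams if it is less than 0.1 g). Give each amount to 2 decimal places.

calcium pantothenate 2.17 mg; sodium pyruvate 2.49 g; Tricine 2.98 g; L-leucine 0.12 g

Scale factor relative to 1 L: 0.62.
calcium pantothenate: 3.5 mg/L × 0.62 L = 2.17 mg
sodium pyruvate: 0.402 g per 100 mL × 620 mL ÷ 100 = 2.49 g
Tricine: 0.48% w/v = 4.8 g/L → 4.8 × 0.62 L = 2.98 g
L-leucine: 0.201 g/L × 0.62 L = 0.12 g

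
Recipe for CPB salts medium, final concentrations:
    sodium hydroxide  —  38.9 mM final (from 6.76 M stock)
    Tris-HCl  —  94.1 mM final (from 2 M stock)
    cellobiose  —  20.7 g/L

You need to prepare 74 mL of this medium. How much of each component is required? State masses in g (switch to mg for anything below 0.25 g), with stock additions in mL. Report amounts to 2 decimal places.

sodium hydroxide 0.43 mL; Tris-HCl 3.48 mL; cellobiose 1.53 g

Target volume = 74 mL = 0.074 L.
sodium hydroxide: C1V1 = C2V2 → 38.9 mM × 74 mL ÷ 6760 mM = 0.43 mL
Tris-HCl: dilute stock: 94.1 mM × 74 mL ÷ 2000 mM = 3.48 mL
cellobiose: 20.7 g/L × 0.074 L = 1.53 g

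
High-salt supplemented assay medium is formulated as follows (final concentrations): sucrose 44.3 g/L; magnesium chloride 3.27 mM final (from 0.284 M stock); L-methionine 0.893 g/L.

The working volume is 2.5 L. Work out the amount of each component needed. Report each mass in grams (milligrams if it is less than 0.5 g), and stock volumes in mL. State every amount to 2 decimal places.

sucrose 110.75 g; magnesium chloride 28.79 mL; L-methionine 2.23 g

Working volume: 2.5 L.
sucrose: 44.3 g/L × 2.5 L = 110.75 g
magnesium chloride: V = C2·V2/C1 = 3.27 mM × 2500 mL ÷ 284 mM = 28.79 mL
L-methionine: 0.893 g/L × 2.5 L = 2.23 g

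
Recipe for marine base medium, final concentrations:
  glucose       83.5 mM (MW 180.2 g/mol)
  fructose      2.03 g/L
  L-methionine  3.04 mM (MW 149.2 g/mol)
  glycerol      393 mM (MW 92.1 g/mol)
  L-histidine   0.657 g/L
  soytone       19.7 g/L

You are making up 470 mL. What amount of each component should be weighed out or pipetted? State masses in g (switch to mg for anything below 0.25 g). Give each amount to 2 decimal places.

Scale factor relative to 1 L: 0.47.
glucose: 83.5 mmol/L × 180.2 g/mol × 0.47 L ÷ 1000 = 7.07 g
fructose: 2.03 g/L × 0.47 L = 0.95 g
L-methionine: 3.04 mmol/L × 149.2 mg/mmol × 0.47 L = 213.18 mg
glycerol: 393 mmol/L × 92.1 g/mol × 0.47 L ÷ 1000 = 17.01 g
L-histidine: 0.657 g/L × 0.47 L = 0.31 g
soytone: 19.7 g/L × 0.47 L = 9.26 g

glucose 7.07 g; fructose 0.95 g; L-methionine 213.18 mg; glycerol 17.01 g; L-histidine 0.31 g; soytone 9.26 g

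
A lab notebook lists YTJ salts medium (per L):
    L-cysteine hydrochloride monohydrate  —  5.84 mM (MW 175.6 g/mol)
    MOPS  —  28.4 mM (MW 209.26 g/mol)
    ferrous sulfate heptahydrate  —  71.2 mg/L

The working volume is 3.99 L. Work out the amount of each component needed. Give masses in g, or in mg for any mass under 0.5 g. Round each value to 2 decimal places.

Scale factor relative to 1 L: 3.99.
L-cysteine hydrochloride monohydrate: 5.84 mmol/L × 175.6 g/mol × 3.99 L ÷ 1000 = 4.09 g
MOPS: 28.4 mmol/L × 209.26 g/mol × 3.99 L ÷ 1000 = 23.71 g
ferrous sulfate heptahydrate: 71.2 mg/L × 3.99 L = 284.09 mg

L-cysteine hydrochloride monohydrate 4.09 g; MOPS 23.71 g; ferrous sulfate heptahydrate 284.09 mg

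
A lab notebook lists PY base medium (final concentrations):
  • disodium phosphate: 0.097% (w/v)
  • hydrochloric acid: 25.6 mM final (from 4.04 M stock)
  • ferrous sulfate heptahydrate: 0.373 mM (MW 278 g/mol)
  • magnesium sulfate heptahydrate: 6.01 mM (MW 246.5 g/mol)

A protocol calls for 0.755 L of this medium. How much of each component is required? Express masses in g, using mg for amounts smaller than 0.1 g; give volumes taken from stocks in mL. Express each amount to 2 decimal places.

disodium phosphate 0.73 g; hydrochloric acid 4.78 mL; ferrous sulfate heptahydrate 78.29 mg; magnesium sulfate heptahydrate 1.12 g

Working volume: 0.755 L.
disodium phosphate: 0.097% w/v = 0.97 g/L → 0.97 × 0.755 L = 0.73 g
hydrochloric acid: C1V1 = C2V2 → 25.6 mM × 755 mL ÷ 4040 mM = 4.78 mL
ferrous sulfate heptahydrate: 0.373 mmol/L × 278 mg/mmol × 0.755 L = 78.29 mg
magnesium sulfate heptahydrate: 6.01 mmol/L × 246.5 g/mol × 0.755 L ÷ 1000 = 1.12 g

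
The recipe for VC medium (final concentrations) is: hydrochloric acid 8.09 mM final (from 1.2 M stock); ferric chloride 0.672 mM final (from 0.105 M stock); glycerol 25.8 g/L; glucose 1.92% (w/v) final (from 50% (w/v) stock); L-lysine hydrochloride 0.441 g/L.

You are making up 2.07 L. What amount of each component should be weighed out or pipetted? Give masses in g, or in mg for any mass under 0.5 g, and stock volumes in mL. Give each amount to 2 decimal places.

hydrochloric acid 13.96 mL; ferric chloride 13.25 mL; glycerol 53.41 g; glucose 79.49 mL; L-lysine hydrochloride 0.91 g

Scale factor relative to 1 L: 2.07.
hydrochloric acid: C1V1 = C2V2 → 8.09 mM × 2070 mL ÷ 1200 mM = 13.96 mL
ferric chloride: V = C2·V2/C1 = 0.672 mM × 2070 mL ÷ 105 mM = 13.25 mL
glycerol: 25.8 g/L × 2.07 L = 53.41 g
glucose: C1V1 = C2V2 → 1.92% ÷ 50% × 2070 mL = 79.49 mL
L-lysine hydrochloride: 0.441 g/L × 2.07 L = 0.91 g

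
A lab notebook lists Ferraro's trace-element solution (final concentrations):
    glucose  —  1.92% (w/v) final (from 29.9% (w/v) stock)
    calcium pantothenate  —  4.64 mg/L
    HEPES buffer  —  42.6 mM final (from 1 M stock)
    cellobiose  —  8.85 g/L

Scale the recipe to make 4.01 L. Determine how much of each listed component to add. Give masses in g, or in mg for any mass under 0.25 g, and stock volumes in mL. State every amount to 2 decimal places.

Scale factor relative to 1 L: 4.01.
glucose: V = C2·V2/C1 = 1.92% ÷ 29.9% × 4010 mL = 257.50 mL
calcium pantothenate: 4.64 mg/L × 4.01 L = 18.61 mg
HEPES buffer: dilute stock: 42.6 mM × 4010 mL ÷ 1000 mM = 170.83 mL
cellobiose: 8.85 g/L × 4.01 L = 35.49 g

glucose 257.50 mL; calcium pantothenate 18.61 mg; HEPES buffer 170.83 mL; cellobiose 35.49 g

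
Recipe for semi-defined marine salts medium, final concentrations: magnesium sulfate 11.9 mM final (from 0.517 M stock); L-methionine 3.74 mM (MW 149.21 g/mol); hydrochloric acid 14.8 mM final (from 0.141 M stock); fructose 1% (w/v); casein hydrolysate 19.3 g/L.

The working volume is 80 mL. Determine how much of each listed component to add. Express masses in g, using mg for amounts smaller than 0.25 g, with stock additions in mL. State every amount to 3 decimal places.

Target volume = 80 mL = 0.08 L.
magnesium sulfate: V = C2·V2/C1 = 11.9 mM × 80 mL ÷ 517 mM = 1.841 mL
L-methionine: 3.74 mmol/L × 149.21 mg/mmol × 0.08 L = 44.644 mg
hydrochloric acid: V = C2·V2/C1 = 14.8 mM × 80 mL ÷ 141 mM = 8.397 mL
fructose: 1 g per 100 mL × 80 mL ÷ 100 = 0.800 g
casein hydrolysate: 19.3 g/L × 0.08 L = 1.544 g

magnesium sulfate 1.841 mL; L-methionine 44.644 mg; hydrochloric acid 8.397 mL; fructose 0.800 g; casein hydrolysate 1.544 g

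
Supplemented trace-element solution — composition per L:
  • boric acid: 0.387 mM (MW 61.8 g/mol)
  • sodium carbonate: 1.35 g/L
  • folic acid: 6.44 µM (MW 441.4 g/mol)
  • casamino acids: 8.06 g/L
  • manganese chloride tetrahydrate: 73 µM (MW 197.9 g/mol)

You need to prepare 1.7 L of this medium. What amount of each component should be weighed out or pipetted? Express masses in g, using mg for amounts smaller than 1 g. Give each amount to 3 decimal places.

Working volume: 1.7 L.
boric acid: 0.387 mmol/L × 61.8 mg/mmol × 1.7 L = 40.658 mg
sodium carbonate: 1.35 g/L × 1.7 L = 2.295 g
folic acid: 6.44 µmol/L × 441.4 g/mol × 1.7 L ÷ 1000 = 4.832 mg
casamino acids: 8.06 g/L × 1.7 L = 13.702 g
manganese chloride tetrahydrate: 73 µmol/L × 197.9 g/mol × 1.7 L ÷ 1000 = 24.559 mg

boric acid 40.658 mg; sodium carbonate 2.295 g; folic acid 4.832 mg; casamino acids 13.702 g; manganese chloride tetrahydrate 24.559 mg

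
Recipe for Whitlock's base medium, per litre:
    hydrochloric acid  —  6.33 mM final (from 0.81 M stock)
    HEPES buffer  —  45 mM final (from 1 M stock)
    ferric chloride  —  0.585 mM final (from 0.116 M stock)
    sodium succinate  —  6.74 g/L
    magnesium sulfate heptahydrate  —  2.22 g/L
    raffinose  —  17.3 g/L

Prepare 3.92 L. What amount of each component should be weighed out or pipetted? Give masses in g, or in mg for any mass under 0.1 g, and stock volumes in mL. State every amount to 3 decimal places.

hydrochloric acid 30.634 mL; HEPES buffer 176.400 mL; ferric chloride 19.769 mL; sodium succinate 26.421 g; magnesium sulfate heptahydrate 8.702 g; raffinose 67.816 g

Working volume: 3.92 L.
hydrochloric acid: dilute stock: 6.33 mM × 3920 mL ÷ 810 mM = 30.634 mL
HEPES buffer: dilute stock: 45 mM × 3920 mL ÷ 1000 mM = 176.400 mL
ferric chloride: C1V1 = C2V2 → 0.585 mM × 3920 mL ÷ 116 mM = 19.769 mL
sodium succinate: 6.74 g/L × 3.92 L = 26.421 g
magnesium sulfate heptahydrate: 2.22 g/L × 3.92 L = 8.702 g
raffinose: 17.3 g/L × 3.92 L = 67.816 g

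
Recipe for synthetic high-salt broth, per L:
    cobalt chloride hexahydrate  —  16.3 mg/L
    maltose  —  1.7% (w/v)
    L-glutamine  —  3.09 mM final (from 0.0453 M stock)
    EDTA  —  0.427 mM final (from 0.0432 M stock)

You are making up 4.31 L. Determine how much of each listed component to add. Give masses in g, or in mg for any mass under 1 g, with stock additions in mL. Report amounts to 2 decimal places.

Working volume: 4.31 L.
cobalt chloride hexahydrate: 16.3 mg/L × 4.31 L = 70.25 mg
maltose: 1.7% w/v = 17 g/L → 17 × 4.31 L = 73.27 g
L-glutamine: dilute stock: 3.09 mM × 4310 mL ÷ 45.3 mM = 293.99 mL
EDTA: V = C2·V2/C1 = 0.427 mM × 4310 mL ÷ 43.2 mM = 42.60 mL

cobalt chloride hexahydrate 70.25 mg; maltose 73.27 g; L-glutamine 293.99 mL; EDTA 42.60 mL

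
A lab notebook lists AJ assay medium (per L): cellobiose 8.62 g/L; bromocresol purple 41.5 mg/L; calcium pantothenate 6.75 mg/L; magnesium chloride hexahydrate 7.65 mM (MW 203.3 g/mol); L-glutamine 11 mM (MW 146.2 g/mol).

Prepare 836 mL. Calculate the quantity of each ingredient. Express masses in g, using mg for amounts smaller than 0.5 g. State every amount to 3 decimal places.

cellobiose 7.206 g; bromocresol purple 34.694 mg; calcium pantothenate 5.643 mg; magnesium chloride hexahydrate 1.300 g; L-glutamine 1.344 g

Target volume = 836 mL = 0.836 L.
cellobiose: 8.62 g/L × 0.836 L = 7.206 g
bromocresol purple: 41.5 mg/L × 0.836 L = 34.694 mg
calcium pantothenate: 6.75 mg/L × 0.836 L = 5.643 mg
magnesium chloride hexahydrate: 7.65 mmol/L × 203.3 g/mol × 0.836 L ÷ 1000 = 1.300 g
L-glutamine: 11 mmol/L × 146.2 g/mol × 0.836 L ÷ 1000 = 1.344 g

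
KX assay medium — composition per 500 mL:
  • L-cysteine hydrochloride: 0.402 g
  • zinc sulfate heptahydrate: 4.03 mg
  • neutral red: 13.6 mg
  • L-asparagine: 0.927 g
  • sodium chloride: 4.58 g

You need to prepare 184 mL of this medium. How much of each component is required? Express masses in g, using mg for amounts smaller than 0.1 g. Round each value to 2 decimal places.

Scale factor = 184 mL / 500 mL = 0.368.
L-cysteine hydrochloride: 0.402 g × (184 mL / 500 mL) = 0.15 g
zinc sulfate heptahydrate: 4.03 mg × (184 mL / 500 mL) = 1.48 mg
neutral red: 13.6 mg × (184 mL / 500 mL) = 5.00 mg
L-asparagine: 0.927 g × (184 mL / 500 mL) = 0.34 g
sodium chloride: 4.58 g × (184 mL / 500 mL) = 1.69 g

L-cysteine hydrochloride 0.15 g; zinc sulfate heptahydrate 1.48 mg; neutral red 5.00 mg; L-asparagine 0.34 g; sodium chloride 1.69 g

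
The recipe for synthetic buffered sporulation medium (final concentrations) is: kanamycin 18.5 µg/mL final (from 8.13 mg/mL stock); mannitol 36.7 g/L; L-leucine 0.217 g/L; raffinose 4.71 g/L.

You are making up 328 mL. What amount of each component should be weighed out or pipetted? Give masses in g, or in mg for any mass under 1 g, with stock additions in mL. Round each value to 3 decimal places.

Working volume: 328 mL = 0.328 L.
kanamycin: dilute stock: 18.5 µg/mL × 328 mL ÷ 8130 µg/mL = 0.746 mL
mannitol: 36.7 g/L × 0.328 L = 12.038 g
L-leucine: 0.217 g/L × 0.328 L = 0.071176 g = 71.176 mg
raffinose: 4.71 g/L × 0.328 L = 1.545 g

kanamycin 0.746 mL; mannitol 12.038 g; L-leucine 71.176 mg; raffinose 1.545 g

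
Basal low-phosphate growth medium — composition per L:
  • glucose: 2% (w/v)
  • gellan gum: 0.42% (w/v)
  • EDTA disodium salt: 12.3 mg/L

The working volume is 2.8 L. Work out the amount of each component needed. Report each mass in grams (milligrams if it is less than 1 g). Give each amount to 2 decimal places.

glucose 56.00 g; gellan gum 11.76 g; EDTA disodium salt 34.44 mg

Working volume: 2.8 L.
glucose: 2% w/v = 20 g/L → 20 × 2.8 L = 56.00 g
gellan gum: 0.42 g per 100 mL × 2800 mL ÷ 100 = 11.76 g
EDTA disodium salt: 12.3 mg/L × 2.8 L = 34.44 mg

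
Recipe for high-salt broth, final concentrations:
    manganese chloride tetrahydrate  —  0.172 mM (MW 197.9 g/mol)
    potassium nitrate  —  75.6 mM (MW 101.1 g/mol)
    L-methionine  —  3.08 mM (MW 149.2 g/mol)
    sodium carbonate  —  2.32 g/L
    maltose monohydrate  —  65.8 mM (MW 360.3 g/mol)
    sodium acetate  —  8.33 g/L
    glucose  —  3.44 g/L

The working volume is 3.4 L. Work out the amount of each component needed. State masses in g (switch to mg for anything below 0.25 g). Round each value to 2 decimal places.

Working volume: 3.4 L.
manganese chloride tetrahydrate: 0.172 mmol/L × 197.9 mg/mmol × 3.4 L = 115.73 mg
potassium nitrate: 75.6 mmol/L × 101.1 g/mol × 3.4 L ÷ 1000 = 25.99 g
L-methionine: 3.08 mmol/L × 149.2 g/mol × 3.4 L ÷ 1000 = 1.56 g
sodium carbonate: 2.32 g/L × 3.4 L = 7.89 g
maltose monohydrate: 65.8 mmol/L × 360.3 g/mol × 3.4 L ÷ 1000 = 80.61 g
sodium acetate: 8.33 g/L × 3.4 L = 28.32 g
glucose: 3.44 g/L × 3.4 L = 11.70 g

manganese chloride tetrahydrate 115.73 mg; potassium nitrate 25.99 g; L-methionine 1.56 g; sodium carbonate 7.89 g; maltose monohydrate 80.61 g; sodium acetate 28.32 g; glucose 11.70 g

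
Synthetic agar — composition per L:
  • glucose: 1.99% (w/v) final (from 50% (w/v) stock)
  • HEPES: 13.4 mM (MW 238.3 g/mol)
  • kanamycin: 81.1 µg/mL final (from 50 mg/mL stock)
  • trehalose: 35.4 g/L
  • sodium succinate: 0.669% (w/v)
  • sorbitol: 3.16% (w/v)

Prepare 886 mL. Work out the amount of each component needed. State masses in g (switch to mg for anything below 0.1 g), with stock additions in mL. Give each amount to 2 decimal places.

glucose 35.26 mL; HEPES 2.83 g; kanamycin 1.44 mL; trehalose 31.36 g; sodium succinate 5.93 g; sorbitol 28.00 g

Working volume: 886 mL = 0.886 L.
glucose: C1V1 = C2V2 → 1.99% ÷ 50% × 886 mL = 35.26 mL
HEPES: 13.4 mmol/L × 238.3 g/mol × 0.886 L ÷ 1000 = 2.83 g
kanamycin: C1V1 = C2V2 → 81.1 µg/mL × 886 mL ÷ 50000 µg/mL = 1.44 mL
trehalose: 35.4 g/L × 0.886 L = 31.36 g
sodium succinate: 0.669 g per 100 mL × 886 mL ÷ 100 = 5.93 g
sorbitol: 3.16 g per 100 mL × 886 mL ÷ 100 = 28.00 g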